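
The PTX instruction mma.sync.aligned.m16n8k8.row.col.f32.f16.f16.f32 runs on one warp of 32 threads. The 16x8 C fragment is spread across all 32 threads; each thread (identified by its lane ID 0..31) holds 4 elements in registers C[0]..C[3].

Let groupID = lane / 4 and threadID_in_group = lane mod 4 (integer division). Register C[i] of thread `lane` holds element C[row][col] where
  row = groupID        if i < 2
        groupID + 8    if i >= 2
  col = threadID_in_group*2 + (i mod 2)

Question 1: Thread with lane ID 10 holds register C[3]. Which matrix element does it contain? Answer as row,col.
10: grp=2,tig=2
[3] (2+8,2*2+1) = (10,5)

10,5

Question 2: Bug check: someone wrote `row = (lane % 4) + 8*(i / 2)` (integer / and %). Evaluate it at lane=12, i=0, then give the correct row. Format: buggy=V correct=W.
buggy=0 correct=3

`(lane % 4) + 8*(i / 2)`[12,0]=>0
lane 12=>12/4=3, 12 mod 4=0
i=0  r:3+0=>3  c:2·0+0=>0
row: 0 vs 3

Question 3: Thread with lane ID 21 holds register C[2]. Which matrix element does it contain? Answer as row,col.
13,2

L=21=>grp=21>>2=5, tig=21&3=1
[2]=>row 5+8=13  col 1·2+0=2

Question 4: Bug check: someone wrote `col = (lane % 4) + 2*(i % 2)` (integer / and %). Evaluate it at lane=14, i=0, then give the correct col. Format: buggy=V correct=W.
buggy=2 correct=4

`(lane % 4) + 2*(i % 2)`[14,0]=>2
14: grp=3,tig=2
[0] (3+0,2*2+0) = (3,4)
col: 2 vs 4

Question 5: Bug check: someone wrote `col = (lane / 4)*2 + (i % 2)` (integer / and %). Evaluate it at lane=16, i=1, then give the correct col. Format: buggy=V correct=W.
`(lane / 4)*2 + (i % 2)`[16,1]⇒9
L=16⇒gr=16>>2=4, th=16&3=0
[1]⇒row 4+0=4  col 0·2+1=1
col: 9 vs 1

buggy=9 correct=1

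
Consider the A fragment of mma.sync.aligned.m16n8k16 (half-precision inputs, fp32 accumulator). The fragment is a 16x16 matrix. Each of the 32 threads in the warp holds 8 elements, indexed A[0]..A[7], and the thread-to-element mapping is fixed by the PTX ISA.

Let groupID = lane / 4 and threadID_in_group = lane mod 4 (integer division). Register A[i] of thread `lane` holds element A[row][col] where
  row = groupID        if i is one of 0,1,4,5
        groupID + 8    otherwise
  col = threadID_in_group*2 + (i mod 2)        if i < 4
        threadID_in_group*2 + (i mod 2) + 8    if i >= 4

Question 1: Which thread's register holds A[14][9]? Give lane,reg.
24,7

r:14=>grp=6,rB=1  c:9=>cB=1,tig=0,lo=1
L=6*4+0=24  i=1*4+1*2+1=7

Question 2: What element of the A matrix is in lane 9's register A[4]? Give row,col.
2,10

lane 9: G=2 (9/4), T=1 (9%4)
i=4: r=2+0=2, c=1*2+0+8=10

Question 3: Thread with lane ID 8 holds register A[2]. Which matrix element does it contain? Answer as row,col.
10,0

8: g=2,t=0
[2] (2+8,0*2+0+0) = (10,0)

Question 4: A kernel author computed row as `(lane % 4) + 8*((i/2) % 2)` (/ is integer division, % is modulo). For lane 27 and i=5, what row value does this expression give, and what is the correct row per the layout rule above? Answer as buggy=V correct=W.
buggy=3 correct=6

`(lane % 4) + 8*((i/2) % 2)`[27,5]=>3
lane 27: grp=6 (27/4), tig=3 (27%4)
i=5: r=6+0=6, c=3*2+1+8=15
row: 3 vs 6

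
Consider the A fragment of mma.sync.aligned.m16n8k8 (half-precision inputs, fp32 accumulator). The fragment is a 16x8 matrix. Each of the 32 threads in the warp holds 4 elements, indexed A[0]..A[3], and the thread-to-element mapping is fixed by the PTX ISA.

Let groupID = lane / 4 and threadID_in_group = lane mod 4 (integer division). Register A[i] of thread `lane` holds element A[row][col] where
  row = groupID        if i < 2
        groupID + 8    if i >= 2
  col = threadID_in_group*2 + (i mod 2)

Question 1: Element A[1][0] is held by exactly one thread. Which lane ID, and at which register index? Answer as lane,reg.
r=1⇒gr=1,Rb=0  c=0⇒th=0,odd=0
L=1*4+0=4  i=0*2+0=0

4,0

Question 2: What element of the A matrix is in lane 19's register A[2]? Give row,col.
lane 19: gid=4 (19/4), tid=3 (19%4)
i=2: r=4+8=12, c=3*2+0=6

12,6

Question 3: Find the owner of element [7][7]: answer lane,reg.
r=7→G=7,rhi=0  c=7→T=3,p=1
L=7*4+3=31  i=0*2+1=1

31,1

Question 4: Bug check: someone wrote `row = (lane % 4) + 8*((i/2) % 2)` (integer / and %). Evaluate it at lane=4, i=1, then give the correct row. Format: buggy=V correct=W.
buggy=0 correct=1

`(lane % 4) + 8*((i/2) % 2)`[4,1]⇒0
lane 4⇒4/4=1, 4 mod 4=0
i=1  r:1+0⇒1  c:2·0+1⇒1
row: 0 vs 1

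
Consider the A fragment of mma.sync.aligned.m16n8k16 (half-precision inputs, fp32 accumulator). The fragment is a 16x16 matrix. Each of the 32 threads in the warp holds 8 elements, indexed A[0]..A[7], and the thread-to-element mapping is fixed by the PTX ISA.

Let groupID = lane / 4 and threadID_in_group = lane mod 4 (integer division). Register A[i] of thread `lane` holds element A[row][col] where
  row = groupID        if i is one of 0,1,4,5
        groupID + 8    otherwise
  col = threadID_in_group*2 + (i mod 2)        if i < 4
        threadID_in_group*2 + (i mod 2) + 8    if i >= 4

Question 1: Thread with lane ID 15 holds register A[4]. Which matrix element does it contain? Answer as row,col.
lane 15: grp=3 (15/4), tig=3 (15%4)
i=4: r=3+0=3, c=3*2+0+8=14

3,14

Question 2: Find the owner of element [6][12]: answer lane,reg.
26,4

r: 6->gid=6,r8=0  c: 12->c8=1,tid=2,i&1=0
L=6*4+2=26  i=1*4+0*2+0=4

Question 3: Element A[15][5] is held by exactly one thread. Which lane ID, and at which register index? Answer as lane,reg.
30,3

r:15=>grp=7,rB=1  c:5=>cB=0,tig=2,lo=1
L=7*4+2=30  i=0*4+1*2+1=3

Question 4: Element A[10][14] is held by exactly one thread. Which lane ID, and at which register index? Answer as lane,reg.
11,6

r:10=>grp=2,rB=1  c:14=>cB=1,tig=3,lo=0
L=2*4+3=11  i=1*4+1*2+0=6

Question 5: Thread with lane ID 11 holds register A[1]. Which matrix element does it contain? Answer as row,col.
2,7

lane 11: gid=2 (11/4), tid=3 (11%4)
i=1: r=2+0=2, c=3*2+1+0=7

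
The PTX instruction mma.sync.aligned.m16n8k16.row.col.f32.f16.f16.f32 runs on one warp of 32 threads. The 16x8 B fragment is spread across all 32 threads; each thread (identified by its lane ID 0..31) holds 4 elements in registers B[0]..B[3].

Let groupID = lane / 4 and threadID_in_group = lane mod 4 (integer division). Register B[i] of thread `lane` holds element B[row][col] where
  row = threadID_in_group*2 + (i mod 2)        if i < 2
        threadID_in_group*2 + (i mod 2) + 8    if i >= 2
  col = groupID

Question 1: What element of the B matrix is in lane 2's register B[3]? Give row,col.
2: g=0,t=2
[3] (2*2+1+8,0) = (13,0)

13,0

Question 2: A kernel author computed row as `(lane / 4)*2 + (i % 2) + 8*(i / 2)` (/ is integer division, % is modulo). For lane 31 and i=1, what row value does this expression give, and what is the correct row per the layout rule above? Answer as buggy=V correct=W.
buggy=15 correct=7

`(lane / 4)*2 + (i % 2) + 8*(i / 2)`[31,1]->15
L=31->gid=31>>2=7, tid=31&3=3
[1]->row 3·2+1+0=7  col gid=7
row: 15 vs 7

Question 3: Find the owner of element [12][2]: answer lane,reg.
c: 2->gid=2  r: 12->r8=1,tid=2,i&1=0
L=2*4+2=10  i=1*2+0=2

10,2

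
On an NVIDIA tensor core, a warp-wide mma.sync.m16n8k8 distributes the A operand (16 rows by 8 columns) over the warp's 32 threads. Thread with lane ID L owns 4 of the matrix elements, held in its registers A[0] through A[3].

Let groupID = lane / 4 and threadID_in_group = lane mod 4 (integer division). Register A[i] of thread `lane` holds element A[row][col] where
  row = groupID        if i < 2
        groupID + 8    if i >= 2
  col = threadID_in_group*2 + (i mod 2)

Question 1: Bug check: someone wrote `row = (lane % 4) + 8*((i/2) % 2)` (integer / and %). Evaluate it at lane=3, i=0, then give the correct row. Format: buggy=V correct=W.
`(lane % 4) + 8*((i/2) % 2)`[3,0]→3
lane 3: G=0 (3/4), T=3 (3%4)
i=0: r=0+0=0, c=3*2+0=6
row: 3 vs 0

buggy=3 correct=0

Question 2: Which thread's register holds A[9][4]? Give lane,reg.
6,2

r=9⇒gr=1,Rb=1  c=4⇒th=2,odd=0
L=1*4+2=6  i=1*2+0=2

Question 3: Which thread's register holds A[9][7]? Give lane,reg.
r=9⇒gr=1,Rb=1  c=7⇒th=3,odd=1
L=1*4+3=7  i=1*2+1=3

7,3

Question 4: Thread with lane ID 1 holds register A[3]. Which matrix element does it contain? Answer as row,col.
L=1⇒gr=1>>2=0, th=1&3=1
[3]⇒row 0+8=8  col 1·2+1=3

8,3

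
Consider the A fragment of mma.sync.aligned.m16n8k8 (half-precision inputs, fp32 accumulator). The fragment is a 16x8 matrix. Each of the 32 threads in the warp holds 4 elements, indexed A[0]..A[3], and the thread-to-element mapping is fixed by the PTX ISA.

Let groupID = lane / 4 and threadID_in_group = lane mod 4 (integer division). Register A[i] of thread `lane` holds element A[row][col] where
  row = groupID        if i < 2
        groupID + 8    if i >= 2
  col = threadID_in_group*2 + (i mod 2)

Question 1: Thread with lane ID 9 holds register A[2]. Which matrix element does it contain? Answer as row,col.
10,2

L=9->g=9>>2=2, t=9&3=1
[2]->row 2+8=10  col 1·2+0=2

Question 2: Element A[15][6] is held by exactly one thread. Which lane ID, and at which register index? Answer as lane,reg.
r: 15->gid=7,r8=1  c: 6->tid=3,i&1=0
L=7*4+3=31  i=1*2+0=2

31,2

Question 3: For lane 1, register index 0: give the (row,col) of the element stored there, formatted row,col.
lane 1->1/4=0, 1 mod 4=1
i=0  r:0+0->0  c:2·1+0->2

0,2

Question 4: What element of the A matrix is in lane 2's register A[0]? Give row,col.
2: G=0,T=2
[0] (0+0,2*2+0) = (0,4)

0,4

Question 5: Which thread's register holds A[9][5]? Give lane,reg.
r=9→G=1,rhi=1  c=5→T=2,p=1
L=1*4+2=6  i=1*2+1=3

6,3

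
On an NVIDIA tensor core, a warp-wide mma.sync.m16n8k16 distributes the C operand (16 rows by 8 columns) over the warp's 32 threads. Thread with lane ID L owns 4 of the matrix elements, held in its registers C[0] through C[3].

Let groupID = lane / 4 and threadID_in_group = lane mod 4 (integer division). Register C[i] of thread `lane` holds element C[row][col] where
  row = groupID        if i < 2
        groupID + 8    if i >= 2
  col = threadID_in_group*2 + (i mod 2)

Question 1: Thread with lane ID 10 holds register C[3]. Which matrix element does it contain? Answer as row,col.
lane 10→10/4=2, 10 mod 4=2
i=3  r:2+8→10  c:2·2+1→5

10,5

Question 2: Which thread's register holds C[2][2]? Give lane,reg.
r=2->g=2,rb=0  c=2->t=1,b0=0
L=2*4+1=9  i=0*2+0=0

9,0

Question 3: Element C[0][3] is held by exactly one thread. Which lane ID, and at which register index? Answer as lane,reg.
1,1

r=0->g=0,rb=0  c=3->t=1,b0=1
L=0*4+1=1  i=0*2+1=1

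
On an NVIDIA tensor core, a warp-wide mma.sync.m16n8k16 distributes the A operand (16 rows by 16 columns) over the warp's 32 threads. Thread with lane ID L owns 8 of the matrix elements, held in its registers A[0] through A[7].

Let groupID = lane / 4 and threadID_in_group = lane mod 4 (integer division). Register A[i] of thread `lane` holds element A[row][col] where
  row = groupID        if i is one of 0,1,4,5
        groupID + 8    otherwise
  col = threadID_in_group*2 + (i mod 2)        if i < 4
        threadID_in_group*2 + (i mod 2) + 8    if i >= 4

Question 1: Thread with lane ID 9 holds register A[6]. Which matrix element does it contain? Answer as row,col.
9: gr=2,th=1
[6] (2+8,1*2+0+8) = (10,10)

10,10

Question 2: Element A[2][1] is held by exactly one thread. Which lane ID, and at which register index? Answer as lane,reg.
r: 2->gid=2,r8=0  c: 1->c8=0,tid=0,i&1=1
L=2*4+0=8  i=0*4+0*2+1=1

8,1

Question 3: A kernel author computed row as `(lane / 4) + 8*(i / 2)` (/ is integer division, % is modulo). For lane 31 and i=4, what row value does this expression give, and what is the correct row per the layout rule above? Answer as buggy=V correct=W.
`(lane / 4) + 8*(i / 2)`[31,4]->23
31: gid=7,tid=3
[4] (7+0,3*2+0+8) = (7,14)
row: 23 vs 7

buggy=23 correct=7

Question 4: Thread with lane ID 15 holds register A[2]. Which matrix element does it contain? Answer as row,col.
lane 15->15/4=3, 15 mod 4=3
i=2  r:3+8->11  c:2·3+0+0->6

11,6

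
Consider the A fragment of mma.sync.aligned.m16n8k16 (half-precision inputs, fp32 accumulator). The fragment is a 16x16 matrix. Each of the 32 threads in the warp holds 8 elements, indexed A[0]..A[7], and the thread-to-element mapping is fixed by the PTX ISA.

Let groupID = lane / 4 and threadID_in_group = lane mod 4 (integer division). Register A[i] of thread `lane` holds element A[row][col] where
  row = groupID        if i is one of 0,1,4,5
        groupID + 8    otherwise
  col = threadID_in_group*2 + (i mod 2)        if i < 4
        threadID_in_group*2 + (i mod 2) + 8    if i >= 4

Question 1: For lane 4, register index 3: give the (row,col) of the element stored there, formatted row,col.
lane 4: gr=1 (4/4), th=0 (4%4)
i=3: r=1+8=9, c=0*2+1+0=1

9,1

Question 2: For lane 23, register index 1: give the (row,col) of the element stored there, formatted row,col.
L=23->gid=23>>2=5, tid=23&3=3
[1]->row 5+0=5  col 3·2+1+0=7

5,7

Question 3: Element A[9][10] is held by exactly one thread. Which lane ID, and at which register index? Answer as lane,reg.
r=9→G=1,rhi=1  c=10→chi=1,T=1,p=0
L=1*4+1=5  i=1*4+1*2+0=6

5,6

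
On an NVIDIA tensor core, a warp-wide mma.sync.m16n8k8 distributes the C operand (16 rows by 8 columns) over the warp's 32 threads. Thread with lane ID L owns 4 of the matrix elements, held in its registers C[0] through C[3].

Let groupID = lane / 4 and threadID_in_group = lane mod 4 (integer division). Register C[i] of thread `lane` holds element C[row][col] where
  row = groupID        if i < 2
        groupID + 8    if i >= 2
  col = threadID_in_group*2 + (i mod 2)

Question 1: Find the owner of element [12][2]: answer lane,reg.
r=12->g=4,rb=1  c=2->t=1,b0=0
L=4*4+1=17  i=1*2+0=2

17,2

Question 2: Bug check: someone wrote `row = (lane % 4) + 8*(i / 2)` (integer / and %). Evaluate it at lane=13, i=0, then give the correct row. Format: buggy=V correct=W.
`(lane % 4) + 8*(i / 2)`[13,0]→1
lane 13→13/4=3, 13 mod 4=1
i=0  r:3+0→3  c:2·1+0→2
row: 1 vs 3

buggy=1 correct=3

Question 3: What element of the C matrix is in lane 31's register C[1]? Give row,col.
lane 31->31/4=7, 31 mod 4=3
i=1  r:7+0->7  c:2·3+1->7

7,7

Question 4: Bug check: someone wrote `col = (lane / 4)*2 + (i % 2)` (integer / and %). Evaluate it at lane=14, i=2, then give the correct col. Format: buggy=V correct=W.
`(lane / 4)*2 + (i % 2)`[14,2]⇒6
L=14⇒gr=14>>2=3, th=14&3=2
[2]⇒row 3+8=11  col 2·2+0=4
col: 6 vs 4

buggy=6 correct=4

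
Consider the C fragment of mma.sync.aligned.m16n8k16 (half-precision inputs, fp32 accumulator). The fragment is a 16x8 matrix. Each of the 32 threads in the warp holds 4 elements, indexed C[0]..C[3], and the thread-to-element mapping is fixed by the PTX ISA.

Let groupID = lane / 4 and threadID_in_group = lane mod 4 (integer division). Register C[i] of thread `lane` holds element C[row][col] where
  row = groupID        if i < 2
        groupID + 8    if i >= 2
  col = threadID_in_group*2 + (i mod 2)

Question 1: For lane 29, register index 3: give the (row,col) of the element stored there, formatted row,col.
lane 29: grp=7 (29/4), tig=1 (29%4)
i=3: r=7+8=15, c=1*2+1=3

15,3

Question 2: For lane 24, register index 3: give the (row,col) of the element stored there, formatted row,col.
14,1

24: g=6,t=0
[3] (6+8,0*2+1) = (14,1)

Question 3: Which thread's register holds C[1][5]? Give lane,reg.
6,1

r=1→G=1,rhi=0  c=5→T=2,p=1
L=1*4+2=6  i=0*2+1=1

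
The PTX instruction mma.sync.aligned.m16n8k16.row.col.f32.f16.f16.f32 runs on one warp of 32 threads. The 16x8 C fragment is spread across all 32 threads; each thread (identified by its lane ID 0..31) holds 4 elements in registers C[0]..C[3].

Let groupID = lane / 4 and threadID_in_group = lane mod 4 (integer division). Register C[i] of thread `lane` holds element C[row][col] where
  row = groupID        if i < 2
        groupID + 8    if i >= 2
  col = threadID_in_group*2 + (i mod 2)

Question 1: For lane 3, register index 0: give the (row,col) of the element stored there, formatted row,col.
lane 3=>3/4=0, 3 mod 4=3
i=0  r:0+0=>0  c:2·3+0=>6

0,6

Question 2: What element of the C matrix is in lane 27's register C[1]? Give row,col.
6,7

lane 27: gr=6 (27/4), th=3 (27%4)
i=1: r=6+0=6, c=3*2+1=7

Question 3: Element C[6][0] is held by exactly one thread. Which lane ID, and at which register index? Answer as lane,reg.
r=6→G=6,rhi=0  c=0→T=0,p=0
L=6*4+0=24  i=0*2+0=0

24,0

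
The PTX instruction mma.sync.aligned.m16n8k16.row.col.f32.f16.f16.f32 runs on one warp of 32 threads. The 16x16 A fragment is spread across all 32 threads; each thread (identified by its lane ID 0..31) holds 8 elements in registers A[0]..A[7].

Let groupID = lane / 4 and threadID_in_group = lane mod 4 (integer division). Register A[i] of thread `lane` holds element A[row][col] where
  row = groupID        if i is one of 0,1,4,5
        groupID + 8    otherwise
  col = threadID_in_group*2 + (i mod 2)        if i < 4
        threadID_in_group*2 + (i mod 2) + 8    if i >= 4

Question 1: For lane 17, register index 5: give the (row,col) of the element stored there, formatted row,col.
lane 17⇒17/4=4, 17 mod 4=1
i=5  r:4+0⇒4  c:2·1+1+8⇒11

4,11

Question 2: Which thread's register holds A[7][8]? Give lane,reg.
r=7⇒gr=7,Rb=0  c=8⇒Cb=1,th=0,odd=0
L=7*4+0=28  i=1*4+0*2+0=4

28,4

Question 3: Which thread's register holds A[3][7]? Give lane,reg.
15,1

r=3→G=3,rhi=0  c=7→chi=0,T=3,p=1
L=3*4+3=15  i=0*4+0*2+1=1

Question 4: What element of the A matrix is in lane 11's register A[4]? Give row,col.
lane 11=>11/4=2, 11 mod 4=3
i=4  r:2+0=>2  c:2·3+0+8=>14

2,14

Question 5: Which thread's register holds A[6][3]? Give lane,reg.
25,1

r:6=>grp=6,rB=0  c:3=>cB=0,tig=1,lo=1
L=6*4+1=25  i=0*4+0*2+1=1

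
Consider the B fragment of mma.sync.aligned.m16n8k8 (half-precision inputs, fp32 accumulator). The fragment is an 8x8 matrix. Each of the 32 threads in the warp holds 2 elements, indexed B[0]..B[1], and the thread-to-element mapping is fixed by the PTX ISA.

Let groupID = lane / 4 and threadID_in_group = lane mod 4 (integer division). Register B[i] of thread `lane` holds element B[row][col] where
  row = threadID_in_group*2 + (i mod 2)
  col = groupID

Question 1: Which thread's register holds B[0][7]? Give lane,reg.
c=7→G=7  r=0→T=0,p=0
L=7*4+0=28  i=0=0

28,0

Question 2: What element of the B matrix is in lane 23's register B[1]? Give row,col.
7,5

L=23→G=23>>2=5, T=23&3=3
[1]→row 3·2+1=7  col G=5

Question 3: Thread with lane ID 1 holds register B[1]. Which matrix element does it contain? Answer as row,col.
3,0

L=1⇒gr=1>>2=0, th=1&3=1
[1]⇒row 1·2+1=3  col gr=0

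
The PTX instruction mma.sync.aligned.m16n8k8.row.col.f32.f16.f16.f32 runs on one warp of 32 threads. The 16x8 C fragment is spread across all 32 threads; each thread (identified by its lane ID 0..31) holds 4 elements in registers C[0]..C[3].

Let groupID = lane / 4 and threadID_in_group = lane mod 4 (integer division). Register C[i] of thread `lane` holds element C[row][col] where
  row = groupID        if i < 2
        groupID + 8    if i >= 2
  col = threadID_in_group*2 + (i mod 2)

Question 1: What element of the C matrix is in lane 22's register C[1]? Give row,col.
lane 22→22/4=5, 22 mod 4=2
i=1  r:5+0→5  c:2·2+1→5

5,5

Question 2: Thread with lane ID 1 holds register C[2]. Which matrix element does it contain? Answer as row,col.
1: g=0,t=1
[2] (0+8,1*2+0) = (8,2)

8,2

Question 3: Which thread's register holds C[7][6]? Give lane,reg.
r=7->g=7,rb=0  c=6->t=3,b0=0
L=7*4+3=31  i=0*2+0=0

31,0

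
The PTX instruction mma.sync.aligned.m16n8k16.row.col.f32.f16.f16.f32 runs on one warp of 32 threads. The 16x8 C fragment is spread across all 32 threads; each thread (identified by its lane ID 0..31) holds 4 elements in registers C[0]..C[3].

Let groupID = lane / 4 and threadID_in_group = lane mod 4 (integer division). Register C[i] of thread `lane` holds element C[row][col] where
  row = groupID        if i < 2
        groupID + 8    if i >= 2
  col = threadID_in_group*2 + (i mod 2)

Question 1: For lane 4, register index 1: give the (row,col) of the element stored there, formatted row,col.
lane 4->4/4=1, 4 mod 4=0
i=1  r:1+0->1  c:2·0+1->1

1,1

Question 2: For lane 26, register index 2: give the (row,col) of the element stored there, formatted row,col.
lane 26: gr=6 (26/4), th=2 (26%4)
i=2: r=6+8=14, c=2*2+0=4

14,4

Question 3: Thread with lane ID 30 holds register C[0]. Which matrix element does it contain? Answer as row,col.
7,4

lane 30->30/4=7, 30 mod 4=2
i=0  r:7+0->7  c:2·2+0->4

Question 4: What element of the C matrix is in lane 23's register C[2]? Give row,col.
13,6

L=23→G=23>>2=5, T=23&3=3
[2]→row 5+8=13  col 3·2+0=6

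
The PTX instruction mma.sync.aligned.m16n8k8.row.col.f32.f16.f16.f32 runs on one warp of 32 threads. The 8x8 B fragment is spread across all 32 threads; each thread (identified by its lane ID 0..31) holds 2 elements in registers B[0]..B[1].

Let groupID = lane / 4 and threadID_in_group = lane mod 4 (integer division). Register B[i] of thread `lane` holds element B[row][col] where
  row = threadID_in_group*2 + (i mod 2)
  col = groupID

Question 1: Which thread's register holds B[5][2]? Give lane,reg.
10,1

c=2⇒gr=2  r=5⇒th=2,odd=1
L=2*4+2=10  i=1=1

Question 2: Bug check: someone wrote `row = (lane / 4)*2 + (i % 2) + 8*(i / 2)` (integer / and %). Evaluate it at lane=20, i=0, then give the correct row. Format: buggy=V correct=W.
buggy=10 correct=0

`(lane / 4)*2 + (i % 2) + 8*(i / 2)`[20,0]→10
20: G=5,T=0
[0] (0*2+0,5) = (0,5)
row: 10 vs 0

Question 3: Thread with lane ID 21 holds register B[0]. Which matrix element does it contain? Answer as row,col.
2,5

lane 21: g=5 (21/4), t=1 (21%4)
i=0: r=1*2+0=2, c=g=5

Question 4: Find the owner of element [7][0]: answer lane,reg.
3,1

c:0=>grp=0  r:7=>tig=3,lo=1
L=0*4+3=3  i=1=1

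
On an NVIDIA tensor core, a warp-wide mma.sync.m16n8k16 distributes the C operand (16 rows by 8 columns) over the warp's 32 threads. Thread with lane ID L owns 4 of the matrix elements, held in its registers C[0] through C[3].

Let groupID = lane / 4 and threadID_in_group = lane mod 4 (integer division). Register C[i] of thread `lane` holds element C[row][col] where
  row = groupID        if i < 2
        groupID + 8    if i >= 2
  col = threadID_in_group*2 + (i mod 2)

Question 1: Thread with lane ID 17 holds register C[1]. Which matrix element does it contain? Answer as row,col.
lane 17: g=4 (17/4), t=1 (17%4)
i=1: r=4+0=4, c=1*2+1=3

4,3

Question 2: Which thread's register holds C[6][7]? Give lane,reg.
27,1

r:6=>grp=6,rB=0  c:7=>tig=3,lo=1
L=6*4+3=27  i=0*2+1=1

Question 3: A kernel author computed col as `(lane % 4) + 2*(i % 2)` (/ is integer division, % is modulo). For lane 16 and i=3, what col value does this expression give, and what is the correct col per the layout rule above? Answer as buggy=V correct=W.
buggy=2 correct=1

`(lane % 4) + 2*(i % 2)`[16,3]=>2
L=16=>grp=16>>2=4, tig=16&3=0
[3]=>row 4+8=12  col 0·2+1=1
col: 2 vs 1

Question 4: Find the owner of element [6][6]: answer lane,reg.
27,0

r=6⇒gr=6,Rb=0  c=6⇒th=3,odd=0
L=6*4+3=27  i=0*2+0=0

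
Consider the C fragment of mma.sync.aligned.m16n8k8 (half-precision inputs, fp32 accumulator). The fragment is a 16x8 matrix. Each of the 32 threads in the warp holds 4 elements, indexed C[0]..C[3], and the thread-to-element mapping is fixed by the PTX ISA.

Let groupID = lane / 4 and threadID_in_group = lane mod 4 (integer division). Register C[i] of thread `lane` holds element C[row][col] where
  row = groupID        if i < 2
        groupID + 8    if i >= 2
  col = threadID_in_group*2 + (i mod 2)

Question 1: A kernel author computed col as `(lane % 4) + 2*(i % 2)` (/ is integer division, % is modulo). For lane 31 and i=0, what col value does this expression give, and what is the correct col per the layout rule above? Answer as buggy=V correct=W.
`(lane % 4) + 2*(i % 2)`[31,0]→3
L=31→G=31>>2=7, T=31&3=3
[0]→row 7+0=7  col 3·2+0=6
col: 3 vs 6

buggy=3 correct=6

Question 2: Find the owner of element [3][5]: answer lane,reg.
14,1

r=3⇒gr=3,Rb=0  c=5⇒th=2,odd=1
L=3*4+2=14  i=0*2+1=1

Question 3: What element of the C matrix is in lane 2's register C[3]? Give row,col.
8,5

L=2→G=2>>2=0, T=2&3=2
[3]→row 0+8=8  col 2·2+1=5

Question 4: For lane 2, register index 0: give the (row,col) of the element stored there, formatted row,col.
lane 2: grp=0 (2/4), tig=2 (2%4)
i=0: r=0+0=0, c=2*2+0=4

0,4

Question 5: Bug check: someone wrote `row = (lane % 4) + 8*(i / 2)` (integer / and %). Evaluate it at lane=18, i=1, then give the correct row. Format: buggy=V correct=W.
`(lane % 4) + 8*(i / 2)`[18,1]->2
L=18->gid=18>>2=4, tid=18&3=2
[1]->row 4+0=4  col 2·2+1=5
row: 2 vs 4

buggy=2 correct=4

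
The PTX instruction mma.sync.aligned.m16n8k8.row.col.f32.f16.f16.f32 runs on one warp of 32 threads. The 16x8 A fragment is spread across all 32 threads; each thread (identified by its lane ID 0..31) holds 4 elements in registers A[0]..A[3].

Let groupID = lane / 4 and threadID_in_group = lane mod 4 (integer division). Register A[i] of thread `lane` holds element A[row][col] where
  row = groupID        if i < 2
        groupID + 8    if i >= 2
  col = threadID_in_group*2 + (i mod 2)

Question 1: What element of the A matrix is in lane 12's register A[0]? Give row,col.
lane 12=>12/4=3, 12 mod 4=0
i=0  r:3+0=>3  c:2·0+0=>0

3,0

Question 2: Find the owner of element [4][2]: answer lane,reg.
r: 4->gid=4,r8=0  c: 2->tid=1,i&1=0
L=4*4+1=17  i=0*2+0=0

17,0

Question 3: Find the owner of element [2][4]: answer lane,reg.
r=2⇒gr=2,Rb=0  c=4⇒th=2,odd=0
L=2*4+2=10  i=0*2+0=0

10,0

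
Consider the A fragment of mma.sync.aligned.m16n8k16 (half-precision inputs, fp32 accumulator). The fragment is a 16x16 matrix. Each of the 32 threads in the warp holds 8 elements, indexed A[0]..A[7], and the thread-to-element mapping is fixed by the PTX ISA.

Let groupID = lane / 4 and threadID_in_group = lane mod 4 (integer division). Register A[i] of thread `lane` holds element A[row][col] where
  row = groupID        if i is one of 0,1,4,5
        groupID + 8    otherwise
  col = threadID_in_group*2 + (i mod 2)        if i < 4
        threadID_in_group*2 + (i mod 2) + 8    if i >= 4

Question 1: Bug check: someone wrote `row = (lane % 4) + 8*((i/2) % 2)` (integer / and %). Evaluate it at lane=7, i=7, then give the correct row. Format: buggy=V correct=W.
`(lane % 4) + 8*((i/2) % 2)`[7,7]=>11
lane 7=>7/4=1, 7 mod 4=3
i=7  r:1+8=>9  c:2·3+1+8=>15
row: 11 vs 9

buggy=11 correct=9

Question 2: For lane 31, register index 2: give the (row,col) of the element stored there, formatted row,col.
31: grp=7,tig=3
[2] (7+8,3*2+0+0) = (15,6)

15,6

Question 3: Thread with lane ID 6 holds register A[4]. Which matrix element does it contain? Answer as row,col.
1,12

lane 6⇒6/4=1, 6 mod 4=2
i=4  r:1+0⇒1  c:2·2+0+8⇒12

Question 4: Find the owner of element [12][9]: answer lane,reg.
r=12→G=4,rhi=1  c=9→chi=1,T=0,p=1
L=4*4+0=16  i=1*4+1*2+1=7

16,7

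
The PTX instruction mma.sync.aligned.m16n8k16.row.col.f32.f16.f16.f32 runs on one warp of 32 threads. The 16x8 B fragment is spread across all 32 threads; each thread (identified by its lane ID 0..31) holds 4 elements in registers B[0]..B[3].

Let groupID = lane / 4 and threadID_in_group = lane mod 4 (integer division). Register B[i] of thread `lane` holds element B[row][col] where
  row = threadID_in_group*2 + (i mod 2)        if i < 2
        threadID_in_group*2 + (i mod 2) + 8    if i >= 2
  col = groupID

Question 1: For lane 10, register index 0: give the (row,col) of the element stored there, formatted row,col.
4,2

lane 10->10/4=2, 10 mod 4=2
i=0  r:2·2+0+0->4  c:2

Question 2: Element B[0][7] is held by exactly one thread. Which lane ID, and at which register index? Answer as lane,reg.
28,0

c:7=>grp=7  r:0=>rB=0,tig=0,lo=0
L=7*4+0=28  i=0*2+0=0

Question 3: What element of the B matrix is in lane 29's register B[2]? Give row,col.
lane 29->29/4=7, 29 mod 4=1
i=2  r:2·1+0+8->10  c:7

10,7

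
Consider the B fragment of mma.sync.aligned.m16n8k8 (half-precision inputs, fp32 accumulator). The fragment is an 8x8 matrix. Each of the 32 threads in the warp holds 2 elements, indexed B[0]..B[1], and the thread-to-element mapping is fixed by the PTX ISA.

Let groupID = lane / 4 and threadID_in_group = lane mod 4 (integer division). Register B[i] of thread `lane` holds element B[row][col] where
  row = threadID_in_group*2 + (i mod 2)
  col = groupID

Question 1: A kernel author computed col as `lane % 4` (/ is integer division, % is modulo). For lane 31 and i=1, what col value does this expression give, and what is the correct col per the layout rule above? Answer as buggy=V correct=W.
buggy=3 correct=7

`lane % 4`[31,1]->3
lane 31: g=7 (31/4), t=3 (31%4)
i=1: r=3*2+1=7, c=g=7
col: 3 vs 7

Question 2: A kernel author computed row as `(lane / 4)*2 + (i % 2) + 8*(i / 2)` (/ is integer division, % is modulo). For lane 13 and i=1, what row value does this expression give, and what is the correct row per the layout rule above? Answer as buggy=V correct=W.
`(lane / 4)*2 + (i % 2) + 8*(i / 2)`[13,1]=>7
L=13=>grp=13>>2=3, tig=13&3=1
[1]=>row 1·2+1=3  col grp=3
row: 7 vs 3

buggy=7 correct=3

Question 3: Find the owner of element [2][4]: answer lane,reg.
c=4->g=4  r=2->t=1,b0=0
L=4*4+1=17  i=0=0

17,0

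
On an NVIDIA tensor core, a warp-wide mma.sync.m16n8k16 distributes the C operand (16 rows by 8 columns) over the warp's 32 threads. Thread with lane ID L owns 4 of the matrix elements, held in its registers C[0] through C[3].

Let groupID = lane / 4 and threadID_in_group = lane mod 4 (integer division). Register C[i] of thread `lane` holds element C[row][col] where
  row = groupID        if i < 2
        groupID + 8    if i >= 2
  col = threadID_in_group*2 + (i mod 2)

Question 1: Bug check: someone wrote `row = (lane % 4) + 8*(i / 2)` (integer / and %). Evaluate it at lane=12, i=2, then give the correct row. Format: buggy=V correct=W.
buggy=8 correct=11

`(lane % 4) + 8*(i / 2)`[12,2]=>8
lane 12: grp=3 (12/4), tig=0 (12%4)
i=2: r=3+8=11, c=0*2+0=0
row: 8 vs 11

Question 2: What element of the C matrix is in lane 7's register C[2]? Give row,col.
9,6

7: gid=1,tid=3
[2] (1+8,3*2+0) = (9,6)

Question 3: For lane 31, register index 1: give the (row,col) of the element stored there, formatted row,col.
7,7

lane 31⇒31/4=7, 31 mod 4=3
i=1  r:7+0⇒7  c:2·3+1⇒7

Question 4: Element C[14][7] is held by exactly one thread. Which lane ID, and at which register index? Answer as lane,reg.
27,3

r=14→G=6,rhi=1  c=7→T=3,p=1
L=6*4+3=27  i=1*2+1=3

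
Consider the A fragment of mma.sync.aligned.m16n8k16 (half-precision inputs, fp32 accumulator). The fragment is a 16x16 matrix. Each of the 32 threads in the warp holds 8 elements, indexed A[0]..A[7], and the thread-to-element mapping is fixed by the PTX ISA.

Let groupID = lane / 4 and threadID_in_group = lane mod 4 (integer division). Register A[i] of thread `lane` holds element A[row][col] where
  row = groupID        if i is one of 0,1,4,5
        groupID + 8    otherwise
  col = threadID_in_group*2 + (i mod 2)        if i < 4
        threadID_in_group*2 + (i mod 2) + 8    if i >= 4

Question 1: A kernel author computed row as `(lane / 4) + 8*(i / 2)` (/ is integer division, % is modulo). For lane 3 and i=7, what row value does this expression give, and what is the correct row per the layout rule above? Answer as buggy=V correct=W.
`(lane / 4) + 8*(i / 2)`[3,7]->24
lane 3: gid=0 (3/4), tid=3 (3%4)
i=7: r=0+8=8, c=3*2+1+8=15
row: 24 vs 8

buggy=24 correct=8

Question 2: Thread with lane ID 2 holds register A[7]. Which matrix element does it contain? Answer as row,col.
L=2->g=2>>2=0, t=2&3=2
[7]->row 0+8=8  col 2·2+1+8=13

8,13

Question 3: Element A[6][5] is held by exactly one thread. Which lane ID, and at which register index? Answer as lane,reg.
r=6⇒gr=6,Rb=0  c=5⇒Cb=0,th=2,odd=1
L=6*4+2=26  i=0*4+0*2+1=1

26,1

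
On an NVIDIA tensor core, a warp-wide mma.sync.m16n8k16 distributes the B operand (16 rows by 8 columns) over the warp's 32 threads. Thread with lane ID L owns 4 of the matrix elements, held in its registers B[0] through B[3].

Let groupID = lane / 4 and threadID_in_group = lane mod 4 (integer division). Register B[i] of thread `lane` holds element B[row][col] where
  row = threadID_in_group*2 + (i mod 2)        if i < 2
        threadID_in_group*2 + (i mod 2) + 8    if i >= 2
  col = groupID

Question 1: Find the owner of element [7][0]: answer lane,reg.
3,1

c=0→G=0  r=7→rhi=0,T=3,p=1
L=0*4+3=3  i=0*2+1=1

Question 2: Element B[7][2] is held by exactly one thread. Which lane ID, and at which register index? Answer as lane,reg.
11,1

c=2⇒gr=2  r=7⇒Rb=0,th=3,odd=1
L=2*4+3=11  i=0*2+1=1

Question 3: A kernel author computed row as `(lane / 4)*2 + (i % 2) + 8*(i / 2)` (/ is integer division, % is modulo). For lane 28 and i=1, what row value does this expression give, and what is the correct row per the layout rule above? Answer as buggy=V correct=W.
buggy=15 correct=1

`(lane / 4)*2 + (i % 2) + 8*(i / 2)`[28,1]⇒15
28: gr=7,th=0
[1] (0*2+1+0,7) = (1,7)
row: 15 vs 1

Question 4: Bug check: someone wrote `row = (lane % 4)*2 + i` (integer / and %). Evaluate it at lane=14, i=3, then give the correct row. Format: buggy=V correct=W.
buggy=7 correct=13

`(lane % 4)*2 + i`[14,3]⇒7
L=14⇒gr=14>>2=3, th=14&3=2
[3]⇒row 2·2+1+8=13  col gr=3
row: 7 vs 13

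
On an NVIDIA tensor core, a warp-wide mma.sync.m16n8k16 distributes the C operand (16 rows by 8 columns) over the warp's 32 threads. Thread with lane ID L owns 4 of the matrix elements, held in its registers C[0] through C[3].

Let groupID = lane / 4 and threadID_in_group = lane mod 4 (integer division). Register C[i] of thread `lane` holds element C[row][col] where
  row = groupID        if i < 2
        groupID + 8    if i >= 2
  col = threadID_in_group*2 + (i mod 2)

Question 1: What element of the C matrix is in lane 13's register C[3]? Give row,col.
lane 13→13/4=3, 13 mod 4=1
i=3  r:3+8→11  c:2·1+1→3

11,3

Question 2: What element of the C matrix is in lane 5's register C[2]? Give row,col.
lane 5: gid=1 (5/4), tid=1 (5%4)
i=2: r=1+8=9, c=1*2+0=2

9,2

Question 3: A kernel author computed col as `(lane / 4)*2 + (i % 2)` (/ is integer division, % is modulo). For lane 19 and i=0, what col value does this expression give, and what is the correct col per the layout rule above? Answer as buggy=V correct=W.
`(lane / 4)*2 + (i % 2)`[19,0]→8
L=19→G=19>>2=4, T=19&3=3
[0]→row 4+0=4  col 3·2+0=6
col: 8 vs 6

buggy=8 correct=6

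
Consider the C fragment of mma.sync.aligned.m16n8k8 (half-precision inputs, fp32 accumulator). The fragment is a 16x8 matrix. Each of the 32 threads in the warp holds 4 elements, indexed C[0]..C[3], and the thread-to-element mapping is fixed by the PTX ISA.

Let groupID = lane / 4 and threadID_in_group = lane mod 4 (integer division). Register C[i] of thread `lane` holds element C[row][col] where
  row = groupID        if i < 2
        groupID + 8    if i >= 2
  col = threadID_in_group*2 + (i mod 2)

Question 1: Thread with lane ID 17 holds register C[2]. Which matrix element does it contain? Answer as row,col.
12,2

L=17→G=17>>2=4, T=17&3=1
[2]→row 4+8=12  col 1·2+0=2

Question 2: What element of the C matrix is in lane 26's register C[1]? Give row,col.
26: G=6,T=2
[1] (6+0,2*2+1) = (6,5)

6,5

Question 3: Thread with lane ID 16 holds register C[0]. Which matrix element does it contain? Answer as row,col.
4,0

L=16⇒gr=16>>2=4, th=16&3=0
[0]⇒row 4+0=4  col 0·2+0=0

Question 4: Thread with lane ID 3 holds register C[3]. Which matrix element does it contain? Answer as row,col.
8,7

L=3=>grp=3>>2=0, tig=3&3=3
[3]=>row 0+8=8  col 3·2+1=7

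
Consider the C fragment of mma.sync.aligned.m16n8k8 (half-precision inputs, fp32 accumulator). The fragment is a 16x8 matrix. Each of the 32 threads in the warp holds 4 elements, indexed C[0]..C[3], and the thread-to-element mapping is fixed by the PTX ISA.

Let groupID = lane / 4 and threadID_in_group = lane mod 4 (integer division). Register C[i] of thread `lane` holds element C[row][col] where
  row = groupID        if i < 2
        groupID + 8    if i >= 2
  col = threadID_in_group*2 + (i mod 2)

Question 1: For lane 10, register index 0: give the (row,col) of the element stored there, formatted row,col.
2,4

L=10->gid=10>>2=2, tid=10&3=2
[0]->row 2+0=2  col 2·2+0=4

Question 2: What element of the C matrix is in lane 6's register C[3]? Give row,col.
lane 6: gid=1 (6/4), tid=2 (6%4)
i=3: r=1+8=9, c=2*2+1=5

9,5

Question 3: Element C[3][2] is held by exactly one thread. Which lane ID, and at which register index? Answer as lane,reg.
13,0

r:3=>grp=3,rB=0  c:2=>tig=1,lo=0
L=3*4+1=13  i=0*2+0=0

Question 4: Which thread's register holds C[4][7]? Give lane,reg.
19,1

r=4->g=4,rb=0  c=7->t=3,b0=1
L=4*4+3=19  i=0*2+1=1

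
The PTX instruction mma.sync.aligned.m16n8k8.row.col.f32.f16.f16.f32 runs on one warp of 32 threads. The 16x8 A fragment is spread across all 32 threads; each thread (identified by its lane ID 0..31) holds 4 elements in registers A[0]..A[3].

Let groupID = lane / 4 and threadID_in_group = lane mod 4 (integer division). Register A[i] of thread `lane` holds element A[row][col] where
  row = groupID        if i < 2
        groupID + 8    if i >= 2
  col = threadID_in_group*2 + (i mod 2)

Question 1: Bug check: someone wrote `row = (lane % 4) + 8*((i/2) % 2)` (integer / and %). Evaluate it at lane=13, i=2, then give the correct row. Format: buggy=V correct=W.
`(lane % 4) + 8*((i/2) % 2)`[13,2]->9
L=13->gid=13>>2=3, tid=13&3=1
[2]->row 3+8=11  col 1·2+0=2
row: 9 vs 11

buggy=9 correct=11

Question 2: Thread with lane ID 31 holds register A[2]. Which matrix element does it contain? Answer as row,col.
15,6

31: g=7,t=3
[2] (7+8,3*2+0) = (15,6)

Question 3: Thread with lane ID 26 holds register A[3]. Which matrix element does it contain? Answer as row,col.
lane 26→26/4=6, 26 mod 4=2
i=3  r:6+8→14  c:2·2+1→5

14,5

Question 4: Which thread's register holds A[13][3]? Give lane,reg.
21,3

r:13=>grp=5,rB=1  c:3=>tig=1,lo=1
L=5*4+1=21  i=1*2+1=3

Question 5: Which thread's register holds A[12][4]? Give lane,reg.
18,2

r=12→G=4,rhi=1  c=4→T=2,p=0
L=4*4+2=18  i=1*2+0=2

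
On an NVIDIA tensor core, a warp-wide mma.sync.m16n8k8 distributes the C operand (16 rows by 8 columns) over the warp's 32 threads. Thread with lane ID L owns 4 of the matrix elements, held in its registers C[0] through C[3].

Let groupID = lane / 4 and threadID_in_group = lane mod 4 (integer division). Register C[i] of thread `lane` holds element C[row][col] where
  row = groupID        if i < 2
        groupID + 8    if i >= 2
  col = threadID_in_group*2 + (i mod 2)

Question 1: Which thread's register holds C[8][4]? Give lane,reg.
r: 8->gid=0,r8=1  c: 4->tid=2,i&1=0
L=0*4+2=2  i=1*2+0=2

2,2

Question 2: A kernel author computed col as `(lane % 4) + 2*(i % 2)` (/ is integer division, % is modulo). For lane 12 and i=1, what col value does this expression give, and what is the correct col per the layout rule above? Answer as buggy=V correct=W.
buggy=2 correct=1

`(lane % 4) + 2*(i % 2)`[12,1]→2
L=12→G=12>>2=3, T=12&3=0
[1]→row 3+0=3  col 0·2+1=1
col: 2 vs 1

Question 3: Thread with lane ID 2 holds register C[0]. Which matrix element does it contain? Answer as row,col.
0,4

lane 2: gid=0 (2/4), tid=2 (2%4)
i=0: r=0+0=0, c=2*2+0=4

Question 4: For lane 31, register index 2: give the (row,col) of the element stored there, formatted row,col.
15,6

lane 31->31/4=7, 31 mod 4=3
i=2  r:7+8->15  c:2·3+0->6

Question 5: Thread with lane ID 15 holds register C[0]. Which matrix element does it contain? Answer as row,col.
L=15⇒gr=15>>2=3, th=15&3=3
[0]⇒row 3+0=3  col 3·2+0=6

3,6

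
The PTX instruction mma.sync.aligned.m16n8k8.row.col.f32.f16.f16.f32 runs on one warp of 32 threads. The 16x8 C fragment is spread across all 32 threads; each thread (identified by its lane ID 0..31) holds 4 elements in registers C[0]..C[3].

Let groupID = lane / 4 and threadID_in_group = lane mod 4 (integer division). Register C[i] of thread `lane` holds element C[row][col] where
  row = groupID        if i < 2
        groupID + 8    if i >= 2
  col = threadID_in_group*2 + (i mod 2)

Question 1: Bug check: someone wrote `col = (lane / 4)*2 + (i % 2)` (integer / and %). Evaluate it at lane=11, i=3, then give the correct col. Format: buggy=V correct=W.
`(lane / 4)*2 + (i % 2)`[11,3]→5
lane 11: G=2 (11/4), T=3 (11%4)
i=3: r=2+8=10, c=3*2+1=7
col: 5 vs 7

buggy=5 correct=7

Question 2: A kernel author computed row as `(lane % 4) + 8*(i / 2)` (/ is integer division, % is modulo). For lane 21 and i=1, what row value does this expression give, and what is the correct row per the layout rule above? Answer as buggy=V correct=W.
`(lane % 4) + 8*(i / 2)`[21,1]=>1
lane 21: grp=5 (21/4), tig=1 (21%4)
i=1: r=5+0=5, c=1*2+1=3
row: 1 vs 5

buggy=1 correct=5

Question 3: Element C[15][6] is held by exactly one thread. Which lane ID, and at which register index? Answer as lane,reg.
r=15⇒gr=7,Rb=1  c=6⇒th=3,odd=0
L=7*4+3=31  i=1*2+0=2

31,2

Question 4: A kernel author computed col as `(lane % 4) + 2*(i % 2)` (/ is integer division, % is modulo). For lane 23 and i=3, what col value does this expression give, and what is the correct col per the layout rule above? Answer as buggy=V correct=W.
buggy=5 correct=7

`(lane % 4) + 2*(i % 2)`[23,3]=>5
23: grp=5,tig=3
[3] (5+8,3*2+1) = (13,7)
col: 5 vs 7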